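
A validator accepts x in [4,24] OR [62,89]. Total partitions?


Valid ranges: [4,24] and [62,89]
Class 1: x < 4 — invalid
Class 2: 4 ≤ x ≤ 24 — valid
Class 3: 24 < x < 62 — invalid (gap between ranges)
Class 4: 62 ≤ x ≤ 89 — valid
Class 5: x > 89 — invalid
Total equivalence classes: 5

5 equivalence classes


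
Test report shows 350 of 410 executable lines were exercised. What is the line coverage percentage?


Coverage = covered / total * 100
Coverage = 350 / 410 * 100
Coverage = 85.37%

85.37%


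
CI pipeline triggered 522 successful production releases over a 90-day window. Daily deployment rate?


Formula: deployments per day = releases / days
= 522 / 90
= 5.8 deploys/day
(equivalently, 40.6 deploys/week)

5.8 deploys/day


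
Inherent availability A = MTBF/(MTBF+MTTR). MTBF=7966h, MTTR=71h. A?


Availability = MTBF / (MTBF + MTTR)
Availability = 7966 / (7966 + 71)
Availability = 7966 / 8037
Availability = 99.1166%

99.1166%


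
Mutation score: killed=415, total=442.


Mutation score = killed / total * 100
Mutation score = 415 / 442 * 100
Mutation score = 93.89%

93.89%


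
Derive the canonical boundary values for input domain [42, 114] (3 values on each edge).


Range: [42, 114]
Boundaries: just below min, min, min+1, max-1, max, just above max
Values: [41, 42, 43, 113, 114, 115]

[41, 42, 43, 113, 114, 115]


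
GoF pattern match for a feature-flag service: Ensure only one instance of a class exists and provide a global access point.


This matches the Singleton pattern

Singleton


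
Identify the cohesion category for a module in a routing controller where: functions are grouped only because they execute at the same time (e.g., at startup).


Reasoning: Related by timing only
Type: Temporal cohesion

Temporal cohesion


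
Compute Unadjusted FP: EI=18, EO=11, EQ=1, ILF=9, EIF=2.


UFP = EI*4 + EO*5 + EQ*4 + ILF*10 + EIF*7
UFP = 18*4 + 11*5 + 1*4 + 9*10 + 2*7
UFP = 72 + 55 + 4 + 90 + 14
UFP = 235

235


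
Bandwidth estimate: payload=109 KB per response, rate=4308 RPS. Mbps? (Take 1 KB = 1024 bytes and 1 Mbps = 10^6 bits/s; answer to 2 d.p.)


Formula: Mbps = payload_bytes * RPS * 8 / 1e6
Payload per request = 109 KB = 109 * 1024 = 111616 bytes
Total bytes/sec = 111616 * 4308 = 480841728
Total bits/sec = 480841728 * 8 = 3846733824
Mbps = 3846733824 / 1e6 = 3846.73

3846.73 Mbps


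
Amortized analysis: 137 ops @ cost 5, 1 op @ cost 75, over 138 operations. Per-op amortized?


Formula: Amortized cost = Total cost / Operations
Total cost = (137 * 5) + (1 * 75)
Total cost = 685 + 75 = 760
Amortized = 760 / 138 = 5.5072

5.5072


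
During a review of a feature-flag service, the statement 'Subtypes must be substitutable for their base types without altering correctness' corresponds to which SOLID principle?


This describes the Liskov Substitution Principle (LSP)

Liskov Substitution Principle (LSP)


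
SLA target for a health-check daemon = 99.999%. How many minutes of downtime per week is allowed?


Formula: allowed downtime = period * (100 - SLA) / 100
Period (week) = 10080 minutes
Unavailability fraction = (100 - 99.999) / 100
Allowed downtime = 10080 * (100 - 99.999) / 100
Allowed downtime = 0.1008 minutes

0.1008 minutes


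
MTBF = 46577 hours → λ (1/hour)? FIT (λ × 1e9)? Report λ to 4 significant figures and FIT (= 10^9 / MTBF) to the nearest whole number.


Formula: λ = 1 / MTBF; FIT = λ × 1e9 = 1e9 / MTBF
λ = 1 / 46577 ≈ 2.147e-05 failures/hour
FIT = 1e9 / 46577 ≈ 21470 failures per 1e9 hours (nearest whole number)

λ = 2.147e-05 /h, FIT = 21470


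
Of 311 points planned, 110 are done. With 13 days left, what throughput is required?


Formula: Required rate = Remaining points / Days left
Remaining = 311 - 110 = 201 points
Required rate = 201 / 13 = 15.46 points/day

15.46 points/day


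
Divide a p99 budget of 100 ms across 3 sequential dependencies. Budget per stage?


Formula: per_stage = total_budget / stages
per_stage = 100 / 3
per_stage = 33.33 ms

33.33 ms


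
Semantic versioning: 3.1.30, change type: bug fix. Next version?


Current: 3.1.30
Change category: 'bug fix' → patch bump
SemVer rule: patch bump → increment PATCH (MAJOR and MINOR unchanged)
New: 3.1.31

3.1.31


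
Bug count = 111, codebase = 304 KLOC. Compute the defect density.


Defect density = defects / KLOC
Defect density = 111 / 304
Defect density = 0.365 defects/KLOC

0.365 defects/KLOC


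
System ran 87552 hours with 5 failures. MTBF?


Formula: MTBF = Total operating time / Number of failures
MTBF = 87552 / 5
MTBF = 17510.4 hours

17510.4 hours


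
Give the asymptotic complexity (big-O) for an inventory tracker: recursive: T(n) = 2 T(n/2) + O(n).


Reasoning: master theorem case 2 (merge-sort recurrence)
Complexity: O(n log n)

O(n log n)


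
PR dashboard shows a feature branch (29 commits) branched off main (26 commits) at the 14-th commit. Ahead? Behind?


Common ancestor: commit #14
feature commits after divergence: 29 - 14 = 15
main commits after divergence: 26 - 14 = 12
feature is 15 commits ahead of main
main is 12 commits ahead of feature

feature ahead: 15, main ahead: 12


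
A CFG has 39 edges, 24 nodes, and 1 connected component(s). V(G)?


Formula: V(G) = E - N + 2P
V(G) = 39 - 24 + 2*1
V(G) = 15 + 2
V(G) = 17

17


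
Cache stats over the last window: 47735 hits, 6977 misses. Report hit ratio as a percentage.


Formula: hit rate = hits / (hits + misses) * 100
hit rate = 47735 / (47735 + 6977) * 100
hit rate = 47735 / 54712 * 100
hit rate = 87.25%

87.25%


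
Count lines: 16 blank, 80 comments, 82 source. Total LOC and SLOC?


Total LOC = blank + comment + code
Total LOC = 16 + 80 + 82 = 178
SLOC (source only) = code = 82

Total LOC: 178, SLOC: 82


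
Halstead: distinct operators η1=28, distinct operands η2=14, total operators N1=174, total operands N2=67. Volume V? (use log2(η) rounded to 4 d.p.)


Formula: V = N * log2(η), where N = N1 + N2 and η = η1 + η2
η = 28 + 14 = 42
N = 174 + 67 = 241
log2(42) ≈ 5.3923
V = 241 * 5.3923 = 1299.54

1299.54


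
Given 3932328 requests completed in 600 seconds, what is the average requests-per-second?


Formula: throughput = requests / seconds
throughput = 3932328 / 600
throughput = 6553.88 requests/second

6553.88 requests/second


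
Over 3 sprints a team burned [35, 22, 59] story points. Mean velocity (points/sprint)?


Formula: Avg velocity = Total points / Number of sprints
Points: [35, 22, 59]
Sum = 35 + 22 + 59 = 116
Avg velocity = 116 / 3 = 38.67 points/sprint

38.67 points/sprint


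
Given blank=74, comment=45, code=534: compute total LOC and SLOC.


Total LOC = blank + comment + code
Total LOC = 74 + 45 + 534 = 653
SLOC (source only) = code = 534

Total LOC: 653, SLOC: 534


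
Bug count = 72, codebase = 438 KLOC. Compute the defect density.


Defect density = defects / KLOC
Defect density = 72 / 438
Defect density = 0.164 defects/KLOC

0.164 defects/KLOC


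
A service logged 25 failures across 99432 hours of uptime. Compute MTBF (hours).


Formula: MTBF = Total operating time / Number of failures
MTBF = 99432 / 25
MTBF = 3977.28 hours

3977.28 hours


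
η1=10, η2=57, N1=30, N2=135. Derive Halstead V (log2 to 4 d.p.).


Formula: V = N * log2(η), where N = N1 + N2 and η = η1 + η2
η = 10 + 57 = 67
N = 30 + 135 = 165
log2(67) ≈ 6.0661
V = 165 * 6.0661 = 1000.91

1000.91


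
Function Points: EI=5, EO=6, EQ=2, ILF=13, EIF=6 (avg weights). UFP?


UFP = EI*4 + EO*5 + EQ*4 + ILF*10 + EIF*7
UFP = 5*4 + 6*5 + 2*4 + 13*10 + 6*7
UFP = 20 + 30 + 8 + 130 + 42
UFP = 230

230


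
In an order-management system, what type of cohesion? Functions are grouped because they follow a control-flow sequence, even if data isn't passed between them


Reasoning: Grouped by order of execution within a routine, not by data flow
Type: Procedural cohesion

Procedural cohesion


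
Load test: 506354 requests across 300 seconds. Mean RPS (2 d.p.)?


Formula: throughput = requests / seconds
throughput = 506354 / 300
throughput = 1687.85 requests/second

1687.85 requests/second


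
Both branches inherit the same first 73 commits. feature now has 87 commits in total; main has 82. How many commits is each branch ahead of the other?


Common ancestor: commit #73
feature commits after divergence: 87 - 73 = 14
main commits after divergence: 82 - 73 = 9
feature is 14 commits ahead of main
main is 9 commits ahead of feature

feature ahead: 14, main ahead: 9


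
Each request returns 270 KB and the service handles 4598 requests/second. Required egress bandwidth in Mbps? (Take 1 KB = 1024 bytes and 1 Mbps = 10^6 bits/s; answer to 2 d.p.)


Formula: Mbps = payload_bytes * RPS * 8 / 1e6
Payload per request = 270 KB = 270 * 1024 = 276480 bytes
Total bytes/sec = 276480 * 4598 = 1271255040
Total bits/sec = 1271255040 * 8 = 10170040320
Mbps = 10170040320 / 1e6 = 10170.04

10170.04 Mbps


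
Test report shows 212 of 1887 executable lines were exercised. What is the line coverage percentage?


Coverage = covered / total * 100
Coverage = 212 / 1887 * 100
Coverage = 11.23%

11.23%


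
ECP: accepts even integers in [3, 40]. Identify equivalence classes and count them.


Constraint: even integers in [3, 40]
Class 1: x < 3 — out-of-range invalid
Class 2: x in [3,40] but odd — wrong type invalid
Class 3: x in [3,40] and even — valid
Class 4: x > 40 — out-of-range invalid
Total equivalence classes: 4

4 equivalence classes


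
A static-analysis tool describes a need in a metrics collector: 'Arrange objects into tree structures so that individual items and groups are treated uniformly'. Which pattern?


This matches the Composite pattern

Composite


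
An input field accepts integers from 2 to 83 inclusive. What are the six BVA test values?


Range: [2, 83]
Boundaries: just below min, min, min+1, max-1, max, just above max
Values: [1, 2, 3, 82, 83, 84]

[1, 2, 3, 82, 83, 84]


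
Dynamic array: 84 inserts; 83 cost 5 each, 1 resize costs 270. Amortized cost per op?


Formula: Amortized cost = Total cost / Operations
Total cost = (83 * 5) + (1 * 270)
Total cost = 415 + 270 = 685
Amortized = 685 / 84 = 8.1548

8.1548


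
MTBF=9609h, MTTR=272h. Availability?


Availability = MTBF / (MTBF + MTTR)
Availability = 9609 / (9609 + 272)
Availability = 9609 / 9881
Availability = 97.2472%

97.2472%


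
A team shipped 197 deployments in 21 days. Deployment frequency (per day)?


Formula: deployments per day = releases / days
= 197 / 21
= 9.381 deploys/day
(equivalently, 65.67 deploys/week)

9.381 deploys/day


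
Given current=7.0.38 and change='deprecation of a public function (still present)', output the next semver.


Current: 7.0.38
Change category: 'deprecation of a public function (still present)' → minor bump
SemVer rule: minor bump → increment MINOR, reset PATCH to 0 (MAJOR unchanged)
New: 7.1.0

7.1.0


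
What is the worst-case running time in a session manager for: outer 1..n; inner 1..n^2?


Reasoning: n times n^2
Complexity: O(n^3)

O(n^3)


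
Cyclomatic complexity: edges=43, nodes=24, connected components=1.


Formula: V(G) = E - N + 2P
V(G) = 43 - 24 + 2*1
V(G) = 19 + 2
V(G) = 21

21


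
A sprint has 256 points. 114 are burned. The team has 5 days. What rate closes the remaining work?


Formula: Required rate = Remaining points / Days left
Remaining = 256 - 114 = 142 points
Required rate = 142 / 5 = 28.4 points/day

28.4 points/day


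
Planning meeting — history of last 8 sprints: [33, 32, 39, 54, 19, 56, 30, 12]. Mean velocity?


Formula: Avg velocity = Total points / Number of sprints
Points: [33, 32, 39, 54, 19, 56, 30, 12]
Sum = 33 + 32 + 39 + 54 + 19 + 56 + 30 + 12 = 275
Avg velocity = 275 / 8 = 34.38 points/sprint

34.38 points/sprint


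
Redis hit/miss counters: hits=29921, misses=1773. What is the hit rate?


Formula: hit rate = hits / (hits + misses) * 100
hit rate = 29921 / (29921 + 1773) * 100
hit rate = 29921 / 31694 * 100
hit rate = 94.41%

94.41%


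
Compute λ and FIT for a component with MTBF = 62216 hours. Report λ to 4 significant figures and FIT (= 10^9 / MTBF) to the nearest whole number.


Formula: λ = 1 / MTBF; FIT = λ × 1e9 = 1e9 / MTBF
λ = 1 / 62216 ≈ 1.607e-05 failures/hour
FIT = 1e9 / 62216 ≈ 16073 failures per 1e9 hours (nearest whole number)

λ = 1.607e-05 /h, FIT = 16073


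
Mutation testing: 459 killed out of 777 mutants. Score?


Mutation score = killed / total * 100
Mutation score = 459 / 777 * 100
Mutation score = 59.07%

59.07%


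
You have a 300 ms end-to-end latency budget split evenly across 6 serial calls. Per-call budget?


Formula: per_stage = total_budget / stages
per_stage = 300 / 6
per_stage = 50.0 ms

50.0 ms


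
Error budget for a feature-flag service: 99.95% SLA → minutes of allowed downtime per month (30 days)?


Formula: allowed downtime = period * (100 - SLA) / 100
Period (month (30 days)) = 43200 minutes
Unavailability fraction = (100 - 99.95) / 100
Allowed downtime = 43200 * (100 - 99.95) / 100
Allowed downtime = 21.6 minutes

21.6 minutes


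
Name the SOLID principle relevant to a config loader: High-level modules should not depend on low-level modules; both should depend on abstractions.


This describes the Dependency Inversion Principle (DIP)

Dependency Inversion Principle (DIP)


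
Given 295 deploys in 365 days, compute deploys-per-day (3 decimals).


Formula: deployments per day = releases / days
= 295 / 365
= 0.808 deploys/day
(equivalently, 5.66 deploys/week)

0.808 deploys/day


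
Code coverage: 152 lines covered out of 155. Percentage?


Coverage = covered / total * 100
Coverage = 152 / 155 * 100
Coverage = 98.06%

98.06%


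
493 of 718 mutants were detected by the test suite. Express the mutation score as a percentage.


Mutation score = killed / total * 100
Mutation score = 493 / 718 * 100
Mutation score = 68.66%

68.66%


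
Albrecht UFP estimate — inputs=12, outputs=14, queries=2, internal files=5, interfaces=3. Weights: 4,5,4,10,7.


UFP = EI*4 + EO*5 + EQ*4 + ILF*10 + EIF*7
UFP = 12*4 + 14*5 + 2*4 + 5*10 + 3*7
UFP = 48 + 70 + 8 + 50 + 21
UFP = 197

197


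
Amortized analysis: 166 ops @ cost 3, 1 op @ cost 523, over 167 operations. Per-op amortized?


Formula: Amortized cost = Total cost / Operations
Total cost = (166 * 3) + (1 * 523)
Total cost = 498 + 523 = 1021
Amortized = 1021 / 167 = 6.1138

6.1138


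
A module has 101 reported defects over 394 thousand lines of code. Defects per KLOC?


Defect density = defects / KLOC
Defect density = 101 / 394
Defect density = 0.256 defects/KLOC

0.256 defects/KLOC


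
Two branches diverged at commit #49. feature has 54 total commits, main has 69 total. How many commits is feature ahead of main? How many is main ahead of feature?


Common ancestor: commit #49
feature commits after divergence: 54 - 49 = 5
main commits after divergence: 69 - 49 = 20
feature is 5 commits ahead of main
main is 20 commits ahead of feature

feature ahead: 5, main ahead: 20


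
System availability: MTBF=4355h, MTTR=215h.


Availability = MTBF / (MTBF + MTTR)
Availability = 4355 / (4355 + 215)
Availability = 4355 / 4570
Availability = 95.2954%

95.2954%


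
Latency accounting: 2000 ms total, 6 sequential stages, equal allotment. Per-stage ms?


Formula: per_stage = total_budget / stages
per_stage = 2000 / 6
per_stage = 333.33 ms

333.33 ms


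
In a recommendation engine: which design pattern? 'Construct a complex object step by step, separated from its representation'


This matches the Builder pattern

Builder


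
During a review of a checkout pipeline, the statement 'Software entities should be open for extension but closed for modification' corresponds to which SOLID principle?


This describes the Open/Closed Principle (OCP)

Open/Closed Principle (OCP)


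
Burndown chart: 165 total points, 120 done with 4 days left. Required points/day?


Formula: Required rate = Remaining points / Days left
Remaining = 165 - 120 = 45 points
Required rate = 45 / 4 = 11.25 points/day

11.25 points/day


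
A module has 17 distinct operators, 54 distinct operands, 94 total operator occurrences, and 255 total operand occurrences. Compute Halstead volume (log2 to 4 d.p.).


Formula: V = N * log2(η), where N = N1 + N2 and η = η1 + η2
η = 17 + 54 = 71
N = 94 + 255 = 349
log2(71) ≈ 6.1497
V = 349 * 6.1497 = 2146.25

2146.25


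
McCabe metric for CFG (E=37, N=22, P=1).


Formula: V(G) = E - N + 2P
V(G) = 37 - 22 + 2*1
V(G) = 15 + 2
V(G) = 17

17


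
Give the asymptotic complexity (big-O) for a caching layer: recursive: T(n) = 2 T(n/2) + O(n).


Reasoning: master theorem case 2 (merge-sort recurrence)
Complexity: O(n log n)

O(n log n)


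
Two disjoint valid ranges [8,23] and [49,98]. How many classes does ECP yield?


Valid ranges: [8,23] and [49,98]
Class 1: x < 8 — invalid
Class 2: 8 ≤ x ≤ 23 — valid
Class 3: 23 < x < 49 — invalid (gap between ranges)
Class 4: 49 ≤ x ≤ 98 — valid
Class 5: x > 98 — invalid
Total equivalence classes: 5

5 equivalence classes


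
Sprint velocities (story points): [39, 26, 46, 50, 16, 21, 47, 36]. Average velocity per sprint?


Formula: Avg velocity = Total points / Number of sprints
Points: [39, 26, 46, 50, 16, 21, 47, 36]
Sum = 39 + 26 + 46 + 50 + 16 + 21 + 47 + 36 = 281
Avg velocity = 281 / 8 = 35.13 points/sprint

35.13 points/sprint


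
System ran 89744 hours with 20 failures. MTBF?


Formula: MTBF = Total operating time / Number of failures
MTBF = 89744 / 20
MTBF = 4487.2 hours

4487.2 hours


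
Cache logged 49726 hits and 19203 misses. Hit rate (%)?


Formula: hit rate = hits / (hits + misses) * 100
hit rate = 49726 / (49726 + 19203) * 100
hit rate = 49726 / 68929 * 100
hit rate = 72.14%

72.14%


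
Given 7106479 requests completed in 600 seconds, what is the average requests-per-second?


Formula: throughput = requests / seconds
throughput = 7106479 / 600
throughput = 11844.13 requests/second

11844.13 requests/second


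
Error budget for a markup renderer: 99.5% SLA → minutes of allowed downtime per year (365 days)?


Formula: allowed downtime = period * (100 - SLA) / 100
Period (year (365 days)) = 525600 minutes
Unavailability fraction = (100 - 99.5) / 100
Allowed downtime = 525600 * (100 - 99.5) / 100
Allowed downtime = 2628.0 minutes

2628.0 minutes


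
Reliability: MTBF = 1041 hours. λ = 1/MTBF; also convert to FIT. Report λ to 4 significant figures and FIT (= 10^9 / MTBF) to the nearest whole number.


Formula: λ = 1 / MTBF; FIT = λ × 1e9 = 1e9 / MTBF
λ = 1 / 1041 ≈ 9.606e-04 failures/hour
FIT = 1e9 / 1041 ≈ 960615 failures per 1e9 hours (nearest whole number)

λ = 9.606e-04 /h, FIT = 960615


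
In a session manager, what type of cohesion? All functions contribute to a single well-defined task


Reasoning: Best: single purpose
Type: Functional cohesion

Functional cohesion


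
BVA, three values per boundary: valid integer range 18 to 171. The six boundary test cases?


Range: [18, 171]
Boundaries: just below min, min, min+1, max-1, max, just above max
Values: [17, 18, 19, 170, 171, 172]

[17, 18, 19, 170, 171, 172]


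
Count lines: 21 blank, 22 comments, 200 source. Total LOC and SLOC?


Total LOC = blank + comment + code
Total LOC = 21 + 22 + 200 = 243
SLOC (source only) = code = 200

Total LOC: 243, SLOC: 200


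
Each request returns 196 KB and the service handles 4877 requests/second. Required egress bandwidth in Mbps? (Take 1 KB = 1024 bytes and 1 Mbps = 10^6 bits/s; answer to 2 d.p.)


Formula: Mbps = payload_bytes * RPS * 8 / 1e6
Payload per request = 196 KB = 196 * 1024 = 200704 bytes
Total bytes/sec = 200704 * 4877 = 978833408
Total bits/sec = 978833408 * 8 = 7830667264
Mbps = 7830667264 / 1e6 = 7830.67

7830.67 Mbps


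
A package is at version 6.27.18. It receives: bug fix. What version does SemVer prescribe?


Current: 6.27.18
Change category: 'bug fix' → patch bump
SemVer rule: patch bump → increment PATCH (MAJOR and MINOR unchanged)
New: 6.27.19

6.27.19


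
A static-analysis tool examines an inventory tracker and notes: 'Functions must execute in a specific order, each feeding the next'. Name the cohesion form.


Reasoning: Output of one is input to next
Type: Sequential cohesion

Sequential cohesion


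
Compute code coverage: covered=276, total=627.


Coverage = covered / total * 100
Coverage = 276 / 627 * 100
Coverage = 44.02%

44.02%


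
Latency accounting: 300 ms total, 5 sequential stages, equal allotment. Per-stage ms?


Formula: per_stage = total_budget / stages
per_stage = 300 / 5
per_stage = 60.0 ms

60.0 ms


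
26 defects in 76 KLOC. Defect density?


Defect density = defects / KLOC
Defect density = 26 / 76
Defect density = 0.342 defects/KLOC

0.342 defects/KLOC


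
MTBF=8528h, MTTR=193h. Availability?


Availability = MTBF / (MTBF + MTTR)
Availability = 8528 / (8528 + 193)
Availability = 8528 / 8721
Availability = 97.787%

97.787%


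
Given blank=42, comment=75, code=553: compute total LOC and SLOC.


Total LOC = blank + comment + code
Total LOC = 42 + 75 + 553 = 670
SLOC (source only) = code = 553

Total LOC: 670, SLOC: 553


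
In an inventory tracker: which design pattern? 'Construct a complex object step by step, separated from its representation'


This matches the Builder pattern

Builder


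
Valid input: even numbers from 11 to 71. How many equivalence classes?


Constraint: even integers in [11, 71]
Class 1: x < 11 — out-of-range invalid
Class 2: x in [11,71] but odd — wrong type invalid
Class 3: x in [11,71] and even — valid
Class 4: x > 71 — out-of-range invalid
Total equivalence classes: 4

4 equivalence classes


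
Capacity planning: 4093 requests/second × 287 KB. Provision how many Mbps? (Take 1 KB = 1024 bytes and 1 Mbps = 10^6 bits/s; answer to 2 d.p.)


Formula: Mbps = payload_bytes * RPS * 8 / 1e6
Payload per request = 287 KB = 287 * 1024 = 293888 bytes
Total bytes/sec = 293888 * 4093 = 1202883584
Total bits/sec = 1202883584 * 8 = 9623068672
Mbps = 9623068672 / 1e6 = 9623.07

9623.07 Mbps


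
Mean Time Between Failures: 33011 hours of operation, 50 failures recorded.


Formula: MTBF = Total operating time / Number of failures
MTBF = 33011 / 50
MTBF = 660.22 hours

660.22 hours


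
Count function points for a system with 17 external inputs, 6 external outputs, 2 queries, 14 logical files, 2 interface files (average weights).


UFP = EI*4 + EO*5 + EQ*4 + ILF*10 + EIF*7
UFP = 17*4 + 6*5 + 2*4 + 14*10 + 2*7
UFP = 68 + 30 + 8 + 140 + 14
UFP = 260

260


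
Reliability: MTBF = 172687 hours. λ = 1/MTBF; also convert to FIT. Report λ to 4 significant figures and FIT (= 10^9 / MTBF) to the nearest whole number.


Formula: λ = 1 / MTBF; FIT = λ × 1e9 = 1e9 / MTBF
λ = 1 / 172687 ≈ 5.791e-06 failures/hour
FIT = 1e9 / 172687 ≈ 5791 failures per 1e9 hours (nearest whole number)

λ = 5.791e-06 /h, FIT = 5791


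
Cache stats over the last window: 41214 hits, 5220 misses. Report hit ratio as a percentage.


Formula: hit rate = hits / (hits + misses) * 100
hit rate = 41214 / (41214 + 5220) * 100
hit rate = 41214 / 46434 * 100
hit rate = 88.76%

88.76%


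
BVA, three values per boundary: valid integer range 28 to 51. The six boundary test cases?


Range: [28, 51]
Boundaries: just below min, min, min+1, max-1, max, just above max
Values: [27, 28, 29, 50, 51, 52]

[27, 28, 29, 50, 51, 52]


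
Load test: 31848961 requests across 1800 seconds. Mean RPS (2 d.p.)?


Formula: throughput = requests / seconds
throughput = 31848961 / 1800
throughput = 17693.87 requests/second

17693.87 requests/second


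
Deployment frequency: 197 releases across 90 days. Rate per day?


Formula: deployments per day = releases / days
= 197 / 90
= 2.189 deploys/day
(equivalently, 15.32 deploys/week)

2.189 deploys/day


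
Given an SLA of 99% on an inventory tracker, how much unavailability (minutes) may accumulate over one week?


Formula: allowed downtime = period * (100 - SLA) / 100
Period (week) = 10080 minutes
Unavailability fraction = (100 - 99.0) / 100
Allowed downtime = 10080 * (100 - 99.0) / 100
Allowed downtime = 100.8 minutes

100.8 minutes


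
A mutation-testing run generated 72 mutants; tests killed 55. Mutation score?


Mutation score = killed / total * 100
Mutation score = 55 / 72 * 100
Mutation score = 76.39%

76.39%


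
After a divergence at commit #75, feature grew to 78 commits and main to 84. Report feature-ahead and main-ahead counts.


Common ancestor: commit #75
feature commits after divergence: 78 - 75 = 3
main commits after divergence: 84 - 75 = 9
feature is 3 commits ahead of main
main is 9 commits ahead of feature

feature ahead: 3, main ahead: 9


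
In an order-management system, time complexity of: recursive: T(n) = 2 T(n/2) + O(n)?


Reasoning: master theorem case 2 (merge-sort recurrence)
Complexity: O(n log n)

O(n log n)


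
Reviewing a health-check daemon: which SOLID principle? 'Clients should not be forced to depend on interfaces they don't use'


This describes the Interface Segregation Principle (ISP)

Interface Segregation Principle (ISP)


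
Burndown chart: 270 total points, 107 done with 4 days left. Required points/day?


Formula: Required rate = Remaining points / Days left
Remaining = 270 - 107 = 163 points
Required rate = 163 / 4 = 40.75 points/day

40.75 points/day


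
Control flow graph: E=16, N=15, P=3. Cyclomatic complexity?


Formula: V(G) = E - N + 2P
V(G) = 16 - 15 + 2*3
V(G) = 1 + 6
V(G) = 7

7


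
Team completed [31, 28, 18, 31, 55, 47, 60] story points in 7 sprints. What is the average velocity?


Formula: Avg velocity = Total points / Number of sprints
Points: [31, 28, 18, 31, 55, 47, 60]
Sum = 31 + 28 + 18 + 31 + 55 + 47 + 60 = 270
Avg velocity = 270 / 7 = 38.57 points/sprint

38.57 points/sprint


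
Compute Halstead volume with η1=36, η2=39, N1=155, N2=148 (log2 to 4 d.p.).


Formula: V = N * log2(η), where N = N1 + N2 and η = η1 + η2
η = 36 + 39 = 75
N = 155 + 148 = 303
log2(75) ≈ 6.2288
V = 303 * 6.2288 = 1887.33

1887.33


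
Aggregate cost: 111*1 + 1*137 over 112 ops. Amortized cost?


Formula: Amortized cost = Total cost / Operations
Total cost = (111 * 1) + (1 * 137)
Total cost = 111 + 137 = 248
Amortized = 248 / 112 = 2.2143

2.2143


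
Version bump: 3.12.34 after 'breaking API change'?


Current: 3.12.34
Change category: 'breaking API change' → major bump
SemVer rule: major bump → increment MAJOR, reset MINOR and PATCH to 0
New: 4.0.0

4.0.0


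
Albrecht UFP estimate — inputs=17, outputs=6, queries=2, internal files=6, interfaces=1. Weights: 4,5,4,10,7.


UFP = EI*4 + EO*5 + EQ*4 + ILF*10 + EIF*7
UFP = 17*4 + 6*5 + 2*4 + 6*10 + 1*7
UFP = 68 + 30 + 8 + 60 + 7
UFP = 173

173


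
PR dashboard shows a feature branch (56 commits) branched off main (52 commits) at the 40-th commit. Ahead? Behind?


Common ancestor: commit #40
feature commits after divergence: 56 - 40 = 16
main commits after divergence: 52 - 40 = 12
feature is 16 commits ahead of main
main is 12 commits ahead of feature

feature ahead: 16, main ahead: 12


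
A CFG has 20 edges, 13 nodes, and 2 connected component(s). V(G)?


Formula: V(G) = E - N + 2P
V(G) = 20 - 13 + 2*2
V(G) = 7 + 4
V(G) = 11

11


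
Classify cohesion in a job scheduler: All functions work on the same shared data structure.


Reasoning: Functions share data
Type: Communicational cohesion

Communicational cohesion


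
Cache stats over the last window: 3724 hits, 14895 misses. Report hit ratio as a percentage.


Formula: hit rate = hits / (hits + misses) * 100
hit rate = 3724 / (3724 + 14895) * 100
hit rate = 3724 / 18619 * 100
hit rate = 20.0%

20.0%


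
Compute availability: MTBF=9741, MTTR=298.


Availability = MTBF / (MTBF + MTTR)
Availability = 9741 / (9741 + 298)
Availability = 9741 / 10039
Availability = 97.0316%

97.0316%


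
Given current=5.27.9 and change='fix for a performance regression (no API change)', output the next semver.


Current: 5.27.9
Change category: 'fix for a performance regression (no API change)' → patch bump
SemVer rule: patch bump → increment PATCH (MAJOR and MINOR unchanged)
New: 5.27.10

5.27.10


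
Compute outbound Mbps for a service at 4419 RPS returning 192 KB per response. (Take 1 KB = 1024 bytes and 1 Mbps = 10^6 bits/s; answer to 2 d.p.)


Formula: Mbps = payload_bytes * RPS * 8 / 1e6
Payload per request = 192 KB = 192 * 1024 = 196608 bytes
Total bytes/sec = 196608 * 4419 = 868810752
Total bits/sec = 868810752 * 8 = 6950486016
Mbps = 6950486016 / 1e6 = 6950.49

6950.49 Mbps


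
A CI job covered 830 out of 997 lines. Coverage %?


Coverage = covered / total * 100
Coverage = 830 / 997 * 100
Coverage = 83.25%

83.25%


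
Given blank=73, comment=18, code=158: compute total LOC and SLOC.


Total LOC = blank + comment + code
Total LOC = 73 + 18 + 158 = 249
SLOC (source only) = code = 158

Total LOC: 249, SLOC: 158


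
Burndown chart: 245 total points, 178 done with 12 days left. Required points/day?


Formula: Required rate = Remaining points / Days left
Remaining = 245 - 178 = 67 points
Required rate = 67 / 12 = 5.58 points/day

5.58 points/day


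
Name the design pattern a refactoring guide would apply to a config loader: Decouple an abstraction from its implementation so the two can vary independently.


This matches the Bridge pattern

Bridge


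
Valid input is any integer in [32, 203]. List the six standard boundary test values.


Range: [32, 203]
Boundaries: just below min, min, min+1, max-1, max, just above max
Values: [31, 32, 33, 202, 203, 204]

[31, 32, 33, 202, 203, 204]


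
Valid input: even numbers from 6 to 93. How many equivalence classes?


Constraint: even integers in [6, 93]
Class 1: x < 6 — out-of-range invalid
Class 2: x in [6,93] but odd — wrong type invalid
Class 3: x in [6,93] and even — valid
Class 4: x > 93 — out-of-range invalid
Total equivalence classes: 4

4 equivalence classes


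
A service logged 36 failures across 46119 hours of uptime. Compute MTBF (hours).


Formula: MTBF = Total operating time / Number of failures
MTBF = 46119 / 36
MTBF = 1281.08 hours

1281.08 hours


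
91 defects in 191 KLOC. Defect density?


Defect density = defects / KLOC
Defect density = 91 / 191
Defect density = 0.476 defects/KLOC

0.476 defects/KLOC


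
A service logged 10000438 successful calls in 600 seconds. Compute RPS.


Formula: throughput = requests / seconds
throughput = 10000438 / 600
throughput = 16667.4 requests/second

16667.4 requests/second


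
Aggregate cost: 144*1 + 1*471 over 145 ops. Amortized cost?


Formula: Amortized cost = Total cost / Operations
Total cost = (144 * 1) + (1 * 471)
Total cost = 144 + 471 = 615
Amortized = 615 / 145 = 4.2414

4.2414


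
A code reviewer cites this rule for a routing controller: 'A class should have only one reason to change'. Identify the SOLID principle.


This describes the Single Responsibility Principle (SRP)

Single Responsibility Principle (SRP)


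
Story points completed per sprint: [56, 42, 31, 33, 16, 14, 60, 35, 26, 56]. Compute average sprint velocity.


Formula: Avg velocity = Total points / Number of sprints
Points: [56, 42, 31, 33, 16, 14, 60, 35, 26, 56]
Sum = 56 + 42 + 31 + 33 + 16 + 14 + 60 + 35 + 26 + 56 = 369
Avg velocity = 369 / 10 = 36.9 points/sprint

36.9 points/sprint


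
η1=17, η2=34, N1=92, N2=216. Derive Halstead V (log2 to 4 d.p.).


Formula: V = N * log2(η), where N = N1 + N2 and η = η1 + η2
η = 17 + 34 = 51
N = 92 + 216 = 308
log2(51) ≈ 5.6724
V = 308 * 5.6724 = 1747.10

1747.10


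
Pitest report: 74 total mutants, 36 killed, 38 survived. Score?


Mutation score = killed / total * 100
Mutation score = 36 / 74 * 100
Mutation score = 48.65%

48.65%


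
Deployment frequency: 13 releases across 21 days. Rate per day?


Formula: deployments per day = releases / days
= 13 / 21
= 0.619 deploys/day
(equivalently, 4.33 deploys/week)

0.619 deploys/day


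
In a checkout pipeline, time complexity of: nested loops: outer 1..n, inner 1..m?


Reasoning: product of independent bounds
Complexity: O(n*m)

O(n*m)


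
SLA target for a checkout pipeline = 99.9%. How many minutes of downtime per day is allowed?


Formula: allowed downtime = period * (100 - SLA) / 100
Period (day) = 1440 minutes
Unavailability fraction = (100 - 99.9) / 100
Allowed downtime = 1440 * (100 - 99.9) / 100
Allowed downtime = 1.44 minutes

1.44 minutes


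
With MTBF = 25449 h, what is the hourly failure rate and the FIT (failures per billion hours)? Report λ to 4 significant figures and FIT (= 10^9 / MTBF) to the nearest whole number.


Formula: λ = 1 / MTBF; FIT = λ × 1e9 = 1e9 / MTBF
λ = 1 / 25449 ≈ 3.929e-05 failures/hour
FIT = 1e9 / 25449 ≈ 39294 failures per 1e9 hours (nearest whole number)

λ = 3.929e-05 /h, FIT = 39294


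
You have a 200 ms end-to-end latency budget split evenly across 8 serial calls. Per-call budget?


Formula: per_stage = total_budget / stages
per_stage = 200 / 8
per_stage = 25.0 ms

25.0 ms


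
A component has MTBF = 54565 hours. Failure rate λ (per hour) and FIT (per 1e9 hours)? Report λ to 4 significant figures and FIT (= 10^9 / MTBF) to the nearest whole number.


Formula: λ = 1 / MTBF; FIT = λ × 1e9 = 1e9 / MTBF
λ = 1 / 54565 ≈ 1.833e-05 failures/hour
FIT = 1e9 / 54565 ≈ 18327 failures per 1e9 hours (nearest whole number)

λ = 1.833e-05 /h, FIT = 18327


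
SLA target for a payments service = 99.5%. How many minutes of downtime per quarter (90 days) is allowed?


Formula: allowed downtime = period * (100 - SLA) / 100
Period (quarter (90 days)) = 129600 minutes
Unavailability fraction = (100 - 99.5) / 100
Allowed downtime = 129600 * (100 - 99.5) / 100
Allowed downtime = 648.0 minutes

648.0 minutes


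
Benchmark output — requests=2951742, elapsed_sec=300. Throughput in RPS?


Formula: throughput = requests / seconds
throughput = 2951742 / 300
throughput = 9839.14 requests/second

9839.14 requests/second


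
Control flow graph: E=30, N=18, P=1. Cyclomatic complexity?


Formula: V(G) = E - N + 2P
V(G) = 30 - 18 + 2*1
V(G) = 12 + 2
V(G) = 14

14


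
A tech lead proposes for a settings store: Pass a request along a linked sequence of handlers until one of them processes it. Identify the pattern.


This matches the Chain of Responsibility pattern

Chain of Responsibility


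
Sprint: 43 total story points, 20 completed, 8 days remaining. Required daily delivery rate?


Formula: Required rate = Remaining points / Days left
Remaining = 43 - 20 = 23 points
Required rate = 23 / 8 = 2.88 points/day

2.88 points/day


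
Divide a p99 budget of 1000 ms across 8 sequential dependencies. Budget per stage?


Formula: per_stage = total_budget / stages
per_stage = 1000 / 8
per_stage = 125.0 ms

125.0 ms


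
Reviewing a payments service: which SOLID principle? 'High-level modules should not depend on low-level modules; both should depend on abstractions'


This describes the Dependency Inversion Principle (DIP)

Dependency Inversion Principle (DIP)


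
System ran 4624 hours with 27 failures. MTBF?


Formula: MTBF = Total operating time / Number of failures
MTBF = 4624 / 27
MTBF = 171.26 hours

171.26 hours


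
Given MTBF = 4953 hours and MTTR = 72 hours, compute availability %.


Availability = MTBF / (MTBF + MTTR)
Availability = 4953 / (4953 + 72)
Availability = 4953 / 5025
Availability = 98.5672%

98.5672%


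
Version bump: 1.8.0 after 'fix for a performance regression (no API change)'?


Current: 1.8.0
Change category: 'fix for a performance regression (no API change)' → patch bump
SemVer rule: patch bump → increment PATCH (MAJOR and MINOR unchanged)
New: 1.8.1

1.8.1


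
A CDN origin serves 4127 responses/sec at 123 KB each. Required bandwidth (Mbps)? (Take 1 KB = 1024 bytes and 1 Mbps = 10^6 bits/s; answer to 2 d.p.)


Formula: Mbps = payload_bytes * RPS * 8 / 1e6
Payload per request = 123 KB = 123 * 1024 = 125952 bytes
Total bytes/sec = 125952 * 4127 = 519803904
Total bits/sec = 519803904 * 8 = 4158431232
Mbps = 4158431232 / 1e6 = 4158.43

4158.43 Mbps


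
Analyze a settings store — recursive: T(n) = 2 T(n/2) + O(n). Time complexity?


Reasoning: master theorem case 2 (merge-sort recurrence)
Complexity: O(n log n)

O(n log n)


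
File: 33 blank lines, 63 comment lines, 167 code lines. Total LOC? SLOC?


Total LOC = blank + comment + code
Total LOC = 33 + 63 + 167 = 263
SLOC (source only) = code = 167

Total LOC: 263, SLOC: 167


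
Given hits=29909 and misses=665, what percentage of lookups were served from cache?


Formula: hit rate = hits / (hits + misses) * 100
hit rate = 29909 / (29909 + 665) * 100
hit rate = 29909 / 30574 * 100
hit rate = 97.82%

97.82%


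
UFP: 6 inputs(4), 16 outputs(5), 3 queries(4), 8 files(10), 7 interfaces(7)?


UFP = EI*4 + EO*5 + EQ*4 + ILF*10 + EIF*7
UFP = 6*4 + 16*5 + 3*4 + 8*10 + 7*7
UFP = 24 + 80 + 12 + 80 + 49
UFP = 245

245


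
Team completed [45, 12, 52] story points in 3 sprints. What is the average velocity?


Formula: Avg velocity = Total points / Number of sprints
Points: [45, 12, 52]
Sum = 45 + 12 + 52 = 109
Avg velocity = 109 / 3 = 36.33 points/sprint

36.33 points/sprint


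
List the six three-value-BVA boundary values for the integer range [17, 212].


Range: [17, 212]
Boundaries: just below min, min, min+1, max-1, max, just above max
Values: [16, 17, 18, 211, 212, 213]

[16, 17, 18, 211, 212, 213]


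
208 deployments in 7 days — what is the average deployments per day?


Formula: deployments per day = releases / days
= 208 / 7
= 29.714 deploys/day
(equivalently, 208.0 deploys/week)

29.714 deploys/day


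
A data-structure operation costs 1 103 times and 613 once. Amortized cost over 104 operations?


Formula: Amortized cost = Total cost / Operations
Total cost = (103 * 1) + (1 * 613)
Total cost = 103 + 613 = 716
Amortized = 716 / 104 = 6.8846

6.8846


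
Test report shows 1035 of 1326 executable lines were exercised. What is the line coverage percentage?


Coverage = covered / total * 100
Coverage = 1035 / 1326 * 100
Coverage = 78.05%

78.05%


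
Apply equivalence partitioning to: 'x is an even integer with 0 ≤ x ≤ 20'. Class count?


Constraint: even integers in [0, 20]
Class 1: x < 0 — out-of-range invalid
Class 2: x in [0,20] but odd — wrong type invalid
Class 3: x in [0,20] and even — valid
Class 4: x > 20 — out-of-range invalid
Total equivalence classes: 4

4 equivalence classes


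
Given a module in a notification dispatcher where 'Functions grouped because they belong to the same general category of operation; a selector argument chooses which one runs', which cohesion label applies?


Reasoning: Grouped by category of activity, not by data or sequence
Type: Logical cohesion

Logical cohesion


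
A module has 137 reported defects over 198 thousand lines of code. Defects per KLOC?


Defect density = defects / KLOC
Defect density = 137 / 198
Defect density = 0.692 defects/KLOC

0.692 defects/KLOC


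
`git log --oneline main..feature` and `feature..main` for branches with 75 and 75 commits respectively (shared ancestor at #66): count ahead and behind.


Common ancestor: commit #66
feature commits after divergence: 75 - 66 = 9
main commits after divergence: 75 - 66 = 9
feature is 9 commits ahead of main
main is 9 commits ahead of feature

feature ahead: 9, main ahead: 9
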